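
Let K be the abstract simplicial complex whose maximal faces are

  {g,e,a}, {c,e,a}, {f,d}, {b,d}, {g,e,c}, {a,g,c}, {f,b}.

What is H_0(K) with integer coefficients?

Take the total order a < b < c < d < e < f < g on the vertex set. Then K (dimension 2) consists of the simplices:

  0-simplices (7): a, b, c, d, e, f, g
  1-simplices (9): ac, ae, ag, bd, bf, ce, cg, df, eg
  2-simplices (4): ace, acg, aeg, ceg

so the chain groups are C_0 ≅ Z^7, C_1 ≅ Z^9, C_2 ≅ Z^4.

The boundary map ∂_1: C_1 → C_0 sends each edge [p,q] (with p < q) to q − p.
The resulting 7×9 matrix has rank 5, and its Smith normal form has invariant factors (1,1,1,1,1).

Boundary ∂_2: C_2 → C_1 maps a triangle to the signed sum of its edges. For instance
  ∂aeg = eg − ag + ae,
  ∂acg = cg − ag + ac.
The 9×4 boundary matrix has rank 3 and Smith normal form diag(1,1,1).

From H_k ≅ ker(∂_k) / im(∂_{k+1}) we obtain:

  H_0: rank C_0 − rank ∂_1 = 7 − 5 = 2, and the invariant factors of ∂_1 are all 1, so H_0 ≅ Z^2.

H_0 = Z^2.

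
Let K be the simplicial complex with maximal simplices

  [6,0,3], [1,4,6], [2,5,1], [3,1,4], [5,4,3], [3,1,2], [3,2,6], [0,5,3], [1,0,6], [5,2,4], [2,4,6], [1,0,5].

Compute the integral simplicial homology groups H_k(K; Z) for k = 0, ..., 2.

We work with the vertex ordering 0 < 1 < 2 < 3 < 4 < 5 < 6. The simplices of K, each written with vertices in increasing order, are:

  0-simplices (7): [0], [1], [2], [3], [4], [5], [6]
  1-simplices (18): [0,1], [0,3], [0,5], [0,6], [1,2], [1,3], [1,4], [1,5], [1,6], [2,3], [2,4], [2,5], [2,6], [3,4], [3,5], [3,6], [4,5], [4,6]
  2-simplices (12): [0,1,5], [0,1,6], [0,3,5], [0,3,6], [1,2,3], [1,2,5], [1,3,4], [1,4,6], [2,3,6], [2,4,5], [2,4,6], [3,4,5]

so the chain groups are C_0 ≅ Z^7, C_1 ≅ Z^18, C_2 ≅ Z^12.

Boundary ∂_1: C_1 → C_0 maps an edge to its endpoints' difference, ∂[p,q] = q − p.
The resulting 7×18 matrix has rank 6, and its Smith normal form has invariant factors (1,1,1,1,1,1).

Boundary ∂_2: C_2 → C_1 maps a triangle to the signed sum of its edges. For instance
  ∂[0,1,6] = [1,6] − [0,6] + [0,1],
  ∂[2,4,6] = [4,6] − [2,6] + [2,4].
This gives a 18×12 integer matrix of rank 12; reducing to Smith normal form yields diagonal entries (1,1,1,1,1,1,1,1,1,1,1,2).

Reading off H_k = ker ∂_k / im ∂_{k+1}:

  H_0: rank C_0 − rank ∂_1 = 7 − 6 = 1, and the invariant factors of ∂_1 are all 1, so H_0 ≅ Z.
  H_1: rank ker ∂_1 − rank ∂_2 = (18 − 6) − 12 = 0, and ∂_2 has invariant factor 2 > 1, so H_1 ≅ Z/2.
  H_2: rank ker ∂_2 − rank ∂_3 = (12 − 12) − 0 = 0, and there is no ∂_3, so H_2 ≅ 0.

As a check, the Euler characteristic is 7 − 18 + 12 = 1, which agrees with 1 − 0 + 0 = 1.

H_0 = Z,  H_1 = Z/2,  H_2 = 0.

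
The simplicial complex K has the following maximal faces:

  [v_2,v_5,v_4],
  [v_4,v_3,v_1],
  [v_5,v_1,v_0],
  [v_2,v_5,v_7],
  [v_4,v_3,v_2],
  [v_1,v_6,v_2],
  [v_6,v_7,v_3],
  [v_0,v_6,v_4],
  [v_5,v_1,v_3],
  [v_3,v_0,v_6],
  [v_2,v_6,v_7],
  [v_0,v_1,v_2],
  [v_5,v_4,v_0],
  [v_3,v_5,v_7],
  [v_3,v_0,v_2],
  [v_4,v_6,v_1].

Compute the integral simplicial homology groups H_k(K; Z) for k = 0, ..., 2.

We work with the vertex ordering v_0 < v_1 < v_2 < v_3 < v_4 < v_5 < v_6 < v_7. The simplices of K, each written with vertices in increasing order, are:

  0-simplices (8): [v_0], [v_1], [v_2], [v_3], [v_4], [v_5], [v_6], [v_7]
  1-simplices (24): (24 of them)
  2-simplices (16): (16 of them)

Hence C_0 ≅ Z^8, C_1 ≅ Z^24, C_2 ≅ Z^16.

The boundary map ∂_1: C_1 → C_0 maps an edge to its endpoints' difference, ∂[p,q] = q − p.
The 8×24 boundary matrix has rank 7 and Smith normal form diag(1,1,1,1,1,1,1).

Boundary ∂_2: C_2 → C_1 maps a triangle to the signed sum of its edges. For instance
  ∂[v_0,v_2,v_3] = [v_2,v_3] − [v_0,v_3] + [v_0,v_2],
  ∂[v_0,v_4,v_6] = [v_4,v_6] − [v_0,v_6] + [v_0,v_4].
As a 24×16 matrix over Z this has rank 15, with invariant factors (1,1,1,1,1,1,1,1,1,1,1,1,1,1,1).

Now H_k = ker ∂_k / im ∂_{k+1}, so:

  H_0: rank C_0 − rank ∂_1 = 8 − 7 = 1, and the invariant factors of ∂_1 are all 1, so H_0 ≅ Z.
  H_1: rank ker ∂_1 − rank ∂_2 = (24 − 7) − 15 = 2, and the invariant factors of ∂_2 are all 1, so H_1 ≅ Z^2.
  H_2: rank ker ∂_2 − rank ∂_3 = (16 − 15) − 0 = 1, and there is no ∂_3, so H_2 ≅ Z.

As a check, the Euler characteristic is 8 − 24 + 16 = 0, which agrees with 1 − 2 + 1 = 0.
(K is a triangulation of the torus T^2.)

H_0 ≅ Z,  H_1 ≅ Z^2,  H_2 ≅ Z.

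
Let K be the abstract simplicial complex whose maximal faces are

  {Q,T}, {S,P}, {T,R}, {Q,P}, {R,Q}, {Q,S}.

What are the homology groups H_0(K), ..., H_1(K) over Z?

H_0 ≅ Z,  H_1 ≅ Z^2.

Order the vertices as P < Q < R < S < T. Listing each simplex with vertices in this order, K has dimension 1 with simplices:

  0-simplices (5): P, Q, R, S, T
  1-simplices (6): PQ, PS, QR, QS, QT, RT

so the chain groups are C_0 ≅ Z^5, C_1 ≅ Z^6.

Boundary ∂_1: C_1 → C_0 sends each edge [p,q] (with p < q) to q − p. For instance
  ∂QR = R − Q.
This gives a 5×6 integer matrix of rank 4; reducing to Smith normal form yields diagonal entries (1,1,1,1).

Computing H_k = (kernel of ∂_k) / (image of ∂_{k+1}):

  H_0: rank C_0 − rank ∂_1 = 5 − 4 = 1, and the invariant factors of ∂_1 are all 1, so H_0 = Z.
  H_1: rank ker ∂_1 − rank ∂_2 = (6 − 4) − 0 = 2, and there is no ∂_2, so H_1 = Z^2.

(K is a triangulation of a wedge of 2 circles.)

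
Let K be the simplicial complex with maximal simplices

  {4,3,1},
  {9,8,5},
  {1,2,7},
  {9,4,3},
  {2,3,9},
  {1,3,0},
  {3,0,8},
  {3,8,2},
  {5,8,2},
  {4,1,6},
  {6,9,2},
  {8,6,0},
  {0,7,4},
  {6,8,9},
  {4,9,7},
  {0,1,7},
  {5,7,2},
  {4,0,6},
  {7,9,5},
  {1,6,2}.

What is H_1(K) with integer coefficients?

Take the total order 0 < 1 < 2 < 3 < 4 < 5 < 6 < 7 < 8 < 9 on the vertex set. Then K (dimension 2) consists of the simplices:

  0-simplices (10): [0], [1], [2], [3], [4], [5], [6], [7], [8], [9]
  1-simplices (30): (30 of them)
  2-simplices (20): (20 of them)

Hence C_0 ≅ Z^10, C_1 ≅ Z^30, C_2 ≅ Z^20.

∂_1: C_1 → C_0 sends each edge [p,q] (with p < q) to q − p. For instance
  ∂[4,6] = [6] − [4].
As a 10×30 matrix over Z this has rank 9, with invariant factors (1,1,1,1,1,1,1,1,1).

The boundary map ∂_2: C_2 → C_1 sends each 2-simplex [p,q,r] to [q,r] − [p,r] + [p,q]. For instance
  ∂[2,6,9] = [6,9] − [2,9] + [2,6],
  ∂[5,7,9] = [7,9] − [5,9] + [5,7].
This gives a 30×20 integer matrix of rank 20; reducing to Smith normal form yields diagonal entries (1,1,1,1,1,1,1,1,1,1,1,1,1,1,1,1,1,1,1,2).

Computing H_k = (kernel of ∂_k) / (image of ∂_{k+1}):

  H_1: rank ker ∂_1 − rank ∂_2 = (30 − 9) − 20 = 1, and ∂_2 has invariant factor 2 > 1, so H_1 ≅ Z × Z/2.

H_1 = Z × Z/2.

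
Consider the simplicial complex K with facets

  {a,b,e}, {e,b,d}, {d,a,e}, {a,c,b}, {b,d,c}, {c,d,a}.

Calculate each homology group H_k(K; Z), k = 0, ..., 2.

Take the total order a < b < c < d < e on the vertex set. Then K (dimension 2) consists of the simplices:

  0-simplices (5): a, b, c, d, e
  1-simplices (9): ab, ac, ad, ae, bc, bd, be, cd, de
  2-simplices (6): abc, abe, acd, ade, bcd, bde

Hence C_0 ≅ Z^5, C_1 ≅ Z^9, C_2 ≅ Z^6.

The boundary map ∂_1: C_1 → C_0 sends each edge [p,q] (with p < q) to q − p.
As a 5×9 matrix over Z this has rank 4, with invariant factors (1,1,1,1).

The boundary map ∂_2: C_2 → C_1 maps a triangle to the signed sum of its edges. For instance
  ∂acd = cd − ad + ac,
  ∂ade = de − ae + ad.
The resulting 9×6 matrix has rank 5, and its Smith normal form has invariant factors (1,1,1,1,1).

Computing H_k = (kernel of ∂_k) / (image of ∂_{k+1}):

  H_0: rank C_0 − rank ∂_1 = 5 − 4 = 1, and the invariant factors of ∂_1 are all 1, so H_0 ≅ Z.
  H_1: rank ker ∂_1 − rank ∂_2 = (9 − 4) − 5 = 0, and the invariant factors of ∂_2 are all 1, so H_1 ≅ 0.
  H_2: rank ker ∂_2 − rank ∂_3 = (6 − 5) − 0 = 1, and there is no ∂_3, so H_2 ≅ Z.

(K is a triangulation of the 2-sphere S^2.)

H_0 = Z,  H_1 = 0,  H_2 = Z.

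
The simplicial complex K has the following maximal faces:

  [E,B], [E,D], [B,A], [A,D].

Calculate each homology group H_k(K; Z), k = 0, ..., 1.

H_0 = Z,  H_1 = Z.

We work with the vertex ordering A < B < D < E. The simplices of K, each written with vertices in increasing order, are:

  0-simplices (4): A, B, D, E
  1-simplices (4): AB, AD, BE, DE

Hence C_0 ≅ Z^4, C_1 ≅ Z^4.

The boundary map ∂_1: C_1 → C_0 sends each edge [p,q] (with p < q) to q − p. For instance
  ∂AD = D − A.
The resulting 4×4 matrix has rank 3, and its Smith normal form has invariant factors (1,1,1).

From H_k ≅ ker(∂_k) / im(∂_{k+1}) we obtain:

  H_0: rank C_0 − rank ∂_1 = 4 − 3 = 1, and the invariant factors of ∂_1 are all 1, so H_0 ≅ Z.
  H_1: rank ker ∂_1 − rank ∂_2 = (4 − 3) − 0 = 1, and there is no ∂_2, so H_1 ≅ Z.

As a check, the Euler characteristic is 4 − 4 = 0, which agrees with 1 − 1 = 0.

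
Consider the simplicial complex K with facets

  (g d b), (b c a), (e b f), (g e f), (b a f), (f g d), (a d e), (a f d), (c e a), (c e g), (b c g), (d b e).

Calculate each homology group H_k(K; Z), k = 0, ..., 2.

H_0 ≅ Z,  H_1 ≅ Z/2,  H_2 = 0.

We work with the vertex ordering a < b < c < d < e < f < g. The simplices of K, each written with vertices in increasing order, are:

  0-simplices (7): a, b, c, d, e, f, g
  1-simplices (18): ab, ac, ad, ae, af, bc, bd, be, bf, bg, ce, cg, de, df, dg, ef, eg, fg
  2-simplices (12): abc, abf, ace, ade, adf, bcg, bde, bdg, bef, ceg, dfg, efg

giving chain groups C_0 ≅ Z^7, C_1 ≅ Z^18, C_2 ≅ Z^12.

Boundary ∂_1: C_1 → C_0 sends each edge [p,q] (with p < q) to q − p. For instance
  ∂ef = f − e.
The resulting 7×18 matrix has rank 6, and its Smith normal form has invariant factors (1,1,1,1,1,1).

The boundary map ∂_2: C_2 → C_1 maps a triangle to the signed sum of its edges. For instance
  ∂bde = de − be + bd,
  ∂adf = df − af + ad.
As a 18×12 matrix over Z this has rank 12, with invariant factors (1,1,1,1,1,1,1,1,1,1,1,2).

Computing H_k = (kernel of ∂_k) / (image of ∂_{k+1}):

  H_0: rank C_0 − rank ∂_1 = 7 − 6 = 1, and the invariant factors of ∂_1 are all 1, so H_0 ≅ Z.
  H_1: rank ker ∂_1 − rank ∂_2 = (18 − 6) − 12 = 0, and ∂_2 has invariant factor 2 > 1, so H_1 ≅ Z/2.
  H_2: rank ker ∂_2 − rank ∂_3 = (12 − 12) − 0 = 0, and there is no ∂_3, so H_2 ≅ 0.

As a check, the Euler characteristic is 7 − 18 + 12 = 1, which agrees with 1 − 0 + 0 = 1.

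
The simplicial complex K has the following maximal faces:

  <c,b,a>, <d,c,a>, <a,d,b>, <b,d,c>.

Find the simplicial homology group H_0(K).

We work with the vertex ordering a < b < c < d. The simplices of K, each written with vertices in increasing order, are:

  0-simplices (4): a, b, c, d
  1-simplices (6): ab, ac, ad, bc, bd, cd
  2-simplices (4): abc, abd, acd, bcd

Hence C_0 ≅ Z^4, C_1 ≅ Z^6, C_2 ≅ Z^4.

Boundary ∂_1: C_1 → C_0 maps an edge to its endpoints' difference, ∂[p,q] = q − p.
This gives a 4×6 integer matrix of rank 3; reducing to Smith normal form yields diagonal entries (1,1,1).

The boundary map ∂_2: C_2 → C_1 sends each 2-simplex [p,q,r] to [q,r] − [p,r] + [p,q]. For instance
  ∂bcd = cd − bd + bc,
  ∂abc = bc − ac + ab.
As a 6×4 matrix over Z this has rank 3, with invariant factors (1,1,1).

Now H_k = ker ∂_k / im ∂_{k+1}, so:

  H_0: rank C_0 − rank ∂_1 = 4 − 3 = 1, and the invariant factors of ∂_1 are all 1, so H_0 = Z.

(K is a triangulation of the 2-sphere S^2.)

H_0 = Z.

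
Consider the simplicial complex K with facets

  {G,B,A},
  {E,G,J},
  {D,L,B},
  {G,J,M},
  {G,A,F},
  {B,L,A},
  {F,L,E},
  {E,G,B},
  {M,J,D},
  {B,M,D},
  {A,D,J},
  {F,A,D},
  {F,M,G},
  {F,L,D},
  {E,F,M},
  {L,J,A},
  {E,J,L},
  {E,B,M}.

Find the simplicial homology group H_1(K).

Order the vertices as A < B < D < E < F < G < J < L < M. Listing each simplex with vertices in this order, K has dimension 2 with simplices:

  0-simplices (9): A, B, D, E, F, G, J, L, M
  1-simplices (27): AB, AD, AF, AG, AJ, AL, BD, BE, BG, BL, BM, DF, DJ, DL, DM, EF, EG, EJ, EL, EM, FG, FL, FM, GJ, GM, JL, JM
  2-simplices (18): ABG, ABL, ADF, ADJ, AFG, AJL, BDL, BDM, BEG, BEM, DFL, DJM, EFL, EFM, EGJ, EJL, FGM, GJM

giving chain groups C_0 ≅ Z^9, C_1 ≅ Z^27, C_2 ≅ Z^18.

Boundary ∂_1: C_1 → C_0 maps an edge to its endpoints' difference, ∂[p,q] = q − p. For instance
  ∂FM = M − F.
The resulting 9×27 matrix has rank 8, and its Smith normal form has invariant factors (1,1,1,1,1,1,1,1).

∂_2: C_2 → C_1 sends each 2-simplex [p,q,r] to [q,r] − [p,r] + [p,q]. For instance
  ∂EFL = FL − EL + EF,
  ∂ABL = BL − AL + AB.
The resulting 27×18 matrix has rank 18, and its Smith normal form has invariant factors (1,1,1,1,1,1,1,1,1,1,1,1,1,1,1,1,1,2).

Now H_k = ker ∂_k / im ∂_{k+1}, so:

  H_1: rank ker ∂_1 − rank ∂_2 = (27 − 8) − 18 = 1, and ∂_2 has invariant factor 2 > 1, so H_1 = Z × Z/2.

H_1 = Z × Z/2.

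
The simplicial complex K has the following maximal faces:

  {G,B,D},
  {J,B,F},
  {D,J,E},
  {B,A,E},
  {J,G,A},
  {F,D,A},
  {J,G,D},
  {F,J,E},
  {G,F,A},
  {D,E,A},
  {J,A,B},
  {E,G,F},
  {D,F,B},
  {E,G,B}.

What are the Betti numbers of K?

b_0 = 1, b_1 = 2, b_2 = 1.

Order the vertices as A < B < D < E < F < G < J. Listing each simplex with vertices in this order, K has dimension 2 with simplices:

  0-simplices (7): A, B, D, E, F, G, J
  1-simplices (21): AB, AD, AE, AF, AG, AJ, BD, BE, BF, BG, BJ, DE, DF, DG, DJ, EF, EG, EJ, FG, FJ, GJ
  2-simplices (14): ABE, ABJ, ADE, ADF, AFG, AGJ, BDF, BDG, BEG, BFJ, DEJ, DGJ, EFG, EFJ

giving chain groups C_0 ≅ Z^7, C_1 ≅ Z^21, C_2 ≅ Z^14.

Boundary ∂_1: C_1 → C_0 is given by ∂[p,q] = [q] − [p].
This gives a 7×21 integer matrix of rank 6; reducing to Smith normal form yields diagonal entries (1,1,1,1,1,1).

Boundary ∂_2: C_2 → C_1 maps a triangle to the signed sum of its edges. For instance
  ∂DEJ = EJ − DJ + DE,
  ∂BFJ = FJ − BJ + BF.
The resulting 21×14 matrix has rank 13, and its Smith normal form has invariant factors (1,1,1,1,1,1,1,1,1,1,1,1,1).

Computing H_k = (kernel of ∂_k) / (image of ∂_{k+1}):

  H_0: rank C_0 − rank ∂_1 = 7 − 6 = 1, and the invariant factors of ∂_1 are all 1, so H_0 ≅ Z.
  H_1: rank ker ∂_1 − rank ∂_2 = (21 − 6) − 13 = 2, and the invariant factors of ∂_2 are all 1, so H_1 ≅ Z^2.
  H_2: rank ker ∂_2 − rank ∂_3 = (14 − 13) − 0 = 1, and there is no ∂_3, so H_2 ≅ Z.

(K is a triangulation of the torus T^2.)

Hence the Betti numbers are b_0 = 1, b_1 = 2, b_2 = 1.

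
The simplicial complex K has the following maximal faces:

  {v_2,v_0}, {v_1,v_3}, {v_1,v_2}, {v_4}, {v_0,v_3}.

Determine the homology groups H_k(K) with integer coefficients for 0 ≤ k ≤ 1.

H_0 = Z^2,  H_1 = Z.

Order the vertices as v_0 < v_1 < v_2 < v_3 < v_4. Listing each simplex with vertices in this order, K has dimension 1 with simplices:

  0-simplices (5): [v_0], [v_1], [v_2], [v_3], [v_4]
  1-simplices (4): [v_0,v_2], [v_0,v_3], [v_1,v_2], [v_1,v_3]

Hence C_0 ≅ Z^5, C_1 ≅ Z^4.

∂_1: C_1 → C_0 is given by ∂[p,q] = [q] − [p]. For instance
  ∂[v_0,v_2] = [v_2] − [v_0].
As a 5×4 matrix over Z this has rank 3, with invariant factors (1,1,1).

Reading off H_k = ker ∂_k / im ∂_{k+1}:

  H_0: rank C_0 − rank ∂_1 = 5 − 3 = 2, and the invariant factors of ∂_1 are all 1, so H_0 = Z^2.
  H_1: rank ker ∂_1 − rank ∂_2 = (4 − 3) − 0 = 1, and there is no ∂_2, so H_1 = Z.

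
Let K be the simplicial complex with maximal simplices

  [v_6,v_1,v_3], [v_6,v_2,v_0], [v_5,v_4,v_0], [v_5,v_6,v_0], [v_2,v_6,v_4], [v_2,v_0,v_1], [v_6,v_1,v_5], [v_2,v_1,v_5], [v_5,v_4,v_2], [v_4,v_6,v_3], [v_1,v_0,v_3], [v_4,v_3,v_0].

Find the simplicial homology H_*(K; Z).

Take the total order v_0 < v_1 < v_2 < v_3 < v_4 < v_5 < v_6 on the vertex set. Then K (dimension 2) consists of the simplices:

  0-simplices (7): [v_0], [v_1], [v_2], [v_3], [v_4], [v_5], [v_6]
  1-simplices (18): (18 of them)
  2-simplices (12): (12 of them)

giving chain groups C_0 ≅ Z^7, C_1 ≅ Z^18, C_2 ≅ Z^12.

Boundary ∂_1: C_1 → C_0 maps an edge to its endpoints' difference, ∂[p,q] = q − p. For instance
  ∂[v_4,v_5] = [v_5] − [v_4].
This gives a 7×18 integer matrix of rank 6; reducing to Smith normal form yields diagonal entries (1,1,1,1,1,1).

Boundary ∂_2: C_2 → C_1 maps a triangle to the signed sum of its edges. For instance
  ∂[v_0,v_3,v_4] = [v_3,v_4] − [v_0,v_4] + [v_0,v_3],
  ∂[v_2,v_4,v_6] = [v_4,v_6] − [v_2,v_6] + [v_2,v_4].
This gives a 18×12 integer matrix of rank 12; reducing to Smith normal form yields diagonal entries (1,1,1,1,1,1,1,1,1,1,1,2).

Computing H_k = (kernel of ∂_k) / (image of ∂_{k+1}):

  H_0: rank C_0 − rank ∂_1 = 7 − 6 = 1, and the invariant factors of ∂_1 are all 1, so H_0 = Z.
  H_1: rank ker ∂_1 − rank ∂_2 = (18 − 6) − 12 = 0, and ∂_2 has invariant factor 2 > 1, so H_1 = Z/2.
  H_2: rank ker ∂_2 − rank ∂_3 = (12 − 12) − 0 = 0, and there is no ∂_3, so H_2 = 0.

(K is a triangulation of the real projective plane RP^2.)

H_0 = Z,  H_1 = Z/2,  H_2 = 0.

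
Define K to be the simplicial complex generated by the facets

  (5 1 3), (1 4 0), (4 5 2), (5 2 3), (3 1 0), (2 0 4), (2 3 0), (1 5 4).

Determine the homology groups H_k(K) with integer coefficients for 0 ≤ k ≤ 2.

H_0 ≅ Z,  H_1 = 0,  H_2 ≅ Z.

Fix the vertex order 0 < 1 < 2 < 3 < 4 < 5 and write every simplex with vertices in increasing order. Then dim K = 2 and the simplices of K are:

  0-simplices (6): [0], [1], [2], [3], [4], [5]
  1-simplices (12): [0,1], [0,2], [0,3], [0,4], [1,3], [1,4], [1,5], [2,3], [2,4], [2,5], [3,5], [4,5]
  2-simplices (8): [0,1,3], [0,1,4], [0,2,3], [0,2,4], [1,3,5], [1,4,5], [2,3,5], [2,4,5]

giving chain groups C_0 ≅ Z^6, C_1 ≅ Z^12, C_2 ≅ Z^8.

The boundary map ∂_1: C_1 → C_0 maps an edge to its endpoints' difference, ∂[p,q] = q − p.
The 6×12 boundary matrix has rank 5 and Smith normal form diag(1,1,1,1,1).

The boundary map ∂_2: C_2 → C_1 sends each 2-simplex [p,q,r] to [q,r] − [p,r] + [p,q]. For instance
  ∂[2,4,5] = [4,5] − [2,5] + [2,4],
  ∂[1,3,5] = [3,5] − [1,5] + [1,3].
The resulting 12×8 matrix has rank 7, and its Smith normal form has invariant factors (1,1,1,1,1,1,1).

Computing H_k = (kernel of ∂_k) / (image of ∂_{k+1}):

  H_0: rank C_0 − rank ∂_1 = 6 − 5 = 1, and the invariant factors of ∂_1 are all 1, so H_0 ≅ Z.
  H_1: rank ker ∂_1 − rank ∂_2 = (12 − 5) − 7 = 0, and the invariant factors of ∂_2 are all 1, so H_1 ≅ 0.
  H_2: rank ker ∂_2 − rank ∂_3 = (8 − 7) − 0 = 1, and there is no ∂_3, so H_2 ≅ Z.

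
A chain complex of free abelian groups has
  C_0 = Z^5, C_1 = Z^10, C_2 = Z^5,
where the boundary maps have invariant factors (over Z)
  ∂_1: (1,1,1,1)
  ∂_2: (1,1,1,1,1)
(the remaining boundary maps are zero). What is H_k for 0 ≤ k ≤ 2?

H_0 ≅ Z,  H_1 ≅ Z,  H_2 = 0.

H_0: b_0 = 5 − 0 − 4 = 1; torsion from ∂_1 factors > 1: none. So H_0 ≅ Z.
H_1: b_1 = 10 − 4 − 5 = 1; torsion from ∂_2 factors > 1: none. So H_1 ≅ Z.
H_2: b_2 = 5 − 5 − 0 = 0; torsion from ∂_3 factors > 1: none. So H_2 ≅ 0.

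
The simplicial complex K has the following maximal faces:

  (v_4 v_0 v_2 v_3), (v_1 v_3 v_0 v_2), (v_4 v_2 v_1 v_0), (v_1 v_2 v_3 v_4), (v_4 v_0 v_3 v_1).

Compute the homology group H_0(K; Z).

H_0 = Z.

Fix the vertex order v_0 < v_1 < v_2 < v_3 < v_4 and write every simplex with vertices in increasing order. Then dim K = 3 and the simplices of K are:

  0-simplices (5): [v_0], [v_1], [v_2], [v_3], [v_4]
  1-simplices (10): [v_0,v_1], [v_0,v_2], [v_0,v_3], [v_0,v_4], [v_1,v_2], [v_1,v_3], [v_1,v_4], [v_2,v_3], [v_2,v_4], [v_3,v_4]
  2-simplices (10): [v_0,v_1,v_2], [v_0,v_1,v_3], [v_0,v_1,v_4], [v_0,v_2,v_3], [v_0,v_2,v_4], [v_0,v_3,v_4], [v_1,v_2,v_3], [v_1,v_2,v_4], [v_1,v_3,v_4], [v_2,v_3,v_4]
  3-simplices (5): [v_0,v_1,v_2,v_3], [v_0,v_1,v_2,v_4], [v_0,v_1,v_3,v_4], [v_0,v_2,v_3,v_4], [v_1,v_2,v_3,v_4]

so the chain groups are C_0 ≅ Z^5, C_1 ≅ Z^10, C_2 ≅ Z^10, C_3 ≅ Z^5.

Boundary ∂_1: C_1 → C_0 sends each edge [p,q] (with p < q) to q − p. For instance
  ∂[v_1,v_3] = [v_3] − [v_1].
As a 5×10 matrix over Z this has rank 4, with invariant factors (1,1,1,1).

The boundary map ∂_2: C_2 → C_1 maps a triangle to the signed sum of its edges. For instance
  ∂[v_0,v_1,v_3] = [v_1,v_3] − [v_0,v_3] + [v_0,v_1],
  ∂[v_0,v_1,v_4] = [v_1,v_4] − [v_0,v_4] + [v_0,v_1].
The resulting 10×10 matrix has rank 6, and its Smith normal form has invariant factors (1,1,1,1,1,1).

The boundary map ∂_3: C_3 → C_2 sends each 3-simplex σ to the alternating sum Σ_i (−1)^i (σ with its i-th vertex removed). For instance
  ∂[v_1,v_2,v_3,v_4] = [v_2,v_3,v_4] − [v_1,v_3,v_4] + [v_1,v_2,v_4] − [v_1,v_2,v_3],
  ∂[v_0,v_1,v_2,v_3] = [v_1,v_2,v_3] − [v_0,v_2,v_3] + [v_0,v_1,v_3] − [v_0,v_1,v_2].
This gives a 10×5 integer matrix of rank 4; reducing to Smith normal form yields diagonal entries (1,1,1,1).

Reading off H_k = ker ∂_k / im ∂_{k+1}:

  H_0: rank C_0 − rank ∂_1 = 5 − 4 = 1, and the invariant factors of ∂_1 are all 1, so H_0 ≅ Z.

(K is a triangulation of the 3-sphere S^3.)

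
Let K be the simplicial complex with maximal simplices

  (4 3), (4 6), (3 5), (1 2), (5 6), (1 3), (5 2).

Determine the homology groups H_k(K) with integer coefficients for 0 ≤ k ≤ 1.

K has 6 vertices, 7 edges.
rank ∂_0 = 0, rank ∂_1 = 5 ⇒ b_0 = 6 − 0 − 5 = 1; all invariant factors of ∂_1 are 1 so no torsion. So H_0 = Z.
rank ∂_1 = 5, rank ∂_2 = 0 ⇒ b_1 = 7 − 5 − 0 = 2. So H_1 = Z^2.

H_0 ≅ Z,  H_1 ≅ Z^2.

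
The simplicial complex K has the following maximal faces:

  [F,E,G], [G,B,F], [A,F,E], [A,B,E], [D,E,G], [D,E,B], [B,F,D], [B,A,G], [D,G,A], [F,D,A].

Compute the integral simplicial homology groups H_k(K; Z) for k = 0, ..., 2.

We work with the vertex ordering A < B < D < E < F < G. The simplices of K, each written with vertices in increasing order, are:

  0-simplices (6): A, B, D, E, F, G
  1-simplices (15): AB, AD, AE, AF, AG, BD, BE, BF, BG, DE, DF, DG, EF, EG, FG
  2-simplices (10): ABE, ABG, ADF, ADG, AEF, BDE, BDF, BFG, DEG, EFG

Hence C_0 ≅ Z^6, C_1 ≅ Z^15, C_2 ≅ Z^10.

Boundary ∂_1: C_1 → C_0 maps an edge to its endpoints' difference, ∂[p,q] = q − p. For instance
  ∂EG = G − E.
The resulting 6×15 matrix has rank 5, and its Smith normal form has invariant factors (1,1,1,1,1).

Boundary ∂_2: C_2 → C_1 acts by ∂[p,q,r] = [q,r] − [p,r] + [p,q]. For instance
  ∂AEF = EF − AF + AE,
  ∂BDE = DE − BE + BD.
The 15×10 boundary matrix has rank 10 and Smith normal form diag(1,1,1,1,1,1,1,1,1,2).

From H_k ≅ ker(∂_k) / im(∂_{k+1}) we obtain:

  H_0: rank C_0 − rank ∂_1 = 6 − 5 = 1, and the invariant factors of ∂_1 are all 1, so H_0 ≅ Z.
  H_1: rank ker ∂_1 − rank ∂_2 = (15 − 5) − 10 = 0, and ∂_2 has invariant factor 2 > 1, so H_1 ≅ Z/2.
  H_2: rank ker ∂_2 − rank ∂_3 = (10 − 10) − 0 = 0, and there is no ∂_3, so H_2 ≅ 0.

H_0 ≅ Z,  H_1 ≅ Z/2,  H_2 = 0.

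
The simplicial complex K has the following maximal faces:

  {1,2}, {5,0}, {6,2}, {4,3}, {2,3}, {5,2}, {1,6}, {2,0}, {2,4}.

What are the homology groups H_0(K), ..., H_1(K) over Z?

H_0 = Z,  H_1 = Z^3.

Order the vertices as 0 < 1 < 2 < 3 < 4 < 5 < 6. Listing each simplex with vertices in this order, K has dimension 1 with simplices:

  0-simplices (7): [0], [1], [2], [3], [4], [5], [6]
  1-simplices (9): [0,2], [0,5], [1,2], [1,6], [2,3], [2,4], [2,5], [2,6], [3,4]

giving chain groups C_0 ≅ Z^7, C_1 ≅ Z^9.

The boundary map ∂_1: C_1 → C_0 maps an edge to its endpoints' difference, ∂[p,q] = q − p.
As a 7×9 matrix over Z this has rank 6, with invariant factors (1,1,1,1,1,1).

Computing H_k = (kernel of ∂_k) / (image of ∂_{k+1}):

  H_0: rank C_0 − rank ∂_1 = 7 − 6 = 1, and the invariant factors of ∂_1 are all 1, so H_0 ≅ Z.
  H_1: rank ker ∂_1 − rank ∂_2 = (9 − 6) − 0 = 3, and there is no ∂_2, so H_1 ≅ Z^3.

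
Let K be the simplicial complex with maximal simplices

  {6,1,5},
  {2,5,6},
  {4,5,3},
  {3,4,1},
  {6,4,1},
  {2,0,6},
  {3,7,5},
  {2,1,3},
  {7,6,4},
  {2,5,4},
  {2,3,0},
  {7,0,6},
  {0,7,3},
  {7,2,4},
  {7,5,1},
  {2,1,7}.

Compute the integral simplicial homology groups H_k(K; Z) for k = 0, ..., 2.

H_0 = Z,  H_1 = Z^2,  H_2 = Z.

Fix the vertex order 0 < 1 < 2 < 3 < 4 < 5 < 6 < 7 and write every simplex with vertices in increasing order. Then dim K = 2 and the simplices of K are:

  0-simplices (8): [0], [1], [2], [3], [4], [5], [6], [7]
  1-simplices (24): (24 of them)
  2-simplices (16): [0,2,3], [0,2,6], [0,3,7], [0,6,7], [1,2,3], [1,2,7], [1,3,4], [1,4,6], [1,5,6], [1,5,7], [2,4,5], [2,4,7], [2,5,6], [3,4,5], [3,5,7], [4,6,7]

Hence C_0 ≅ Z^8, C_1 ≅ Z^24, C_2 ≅ Z^16.

The boundary map ∂_1: C_1 → C_0 is given by ∂[p,q] = [q] − [p]. For instance
  ∂[2,3] = [3] − [2].
The resulting 8×24 matrix has rank 7, and its Smith normal form has invariant factors (1,1,1,1,1,1,1).

∂_2: C_2 → C_1 acts by ∂[p,q,r] = [q,r] − [p,r] + [p,q]. For instance
  ∂[0,2,3] = [2,3] − [0,3] + [0,2],
  ∂[2,4,7] = [4,7] − [2,7] + [2,4].
As a 24×16 matrix over Z this has rank 15, with invariant factors (1,1,1,1,1,1,1,1,1,1,1,1,1,1,1).

From H_k ≅ ker(∂_k) / im(∂_{k+1}) we obtain:

  H_0: rank C_0 − rank ∂_1 = 8 − 7 = 1, and the invariant factors of ∂_1 are all 1, so H_0 = Z.
  H_1: rank ker ∂_1 − rank ∂_2 = (24 − 7) − 15 = 2, and the invariant factors of ∂_2 are all 1, so H_1 = Z^2.
  H_2: rank ker ∂_2 − rank ∂_3 = (16 − 15) − 0 = 1, and there is no ∂_3, so H_2 = Z.

(K is a triangulation of the torus T^2.)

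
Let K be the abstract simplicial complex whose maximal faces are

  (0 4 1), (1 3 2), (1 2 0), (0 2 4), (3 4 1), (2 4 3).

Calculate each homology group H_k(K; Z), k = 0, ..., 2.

Order the vertices as 0 < 1 < 2 < 3 < 4. Listing each simplex with vertices in this order, K has dimension 2 with simplices:

  0-simplices (5): [0], [1], [2], [3], [4]
  1-simplices (9): [0,1], [0,2], [0,4], [1,2], [1,3], [1,4], [2,3], [2,4], [3,4]
  2-simplices (6): [0,1,2], [0,1,4], [0,2,4], [1,2,3], [1,3,4], [2,3,4]

giving chain groups C_0 ≅ Z^5, C_1 ≅ Z^9, C_2 ≅ Z^6.

Boundary ∂_1: C_1 → C_0 sends each edge [p,q] (with p < q) to q − p. For instance
  ∂[1,3] = [3] − [1].
As a 5×9 matrix over Z this has rank 4, with invariant factors (1,1,1,1).

Boundary ∂_2: C_2 → C_1 maps a triangle to the signed sum of its edges. For instance
  ∂[0,1,4] = [1,4] − [0,4] + [0,1],
  ∂[1,3,4] = [3,4] − [1,4] + [1,3].
The resulting 9×6 matrix has rank 5, and its Smith normal form has invariant factors (1,1,1,1,1).

Reading off H_k = ker ∂_k / im ∂_{k+1}:

  H_0: rank C_0 − rank ∂_1 = 5 − 4 = 1, and the invariant factors of ∂_1 are all 1, so H_0 ≅ Z.
  H_1: rank ker ∂_1 − rank ∂_2 = (9 − 4) − 5 = 0, and the invariant factors of ∂_2 are all 1, so H_1 ≅ 0.
  H_2: rank ker ∂_2 − rank ∂_3 = (6 − 5) − 0 = 1, and there is no ∂_3, so H_2 ≅ Z.

As a check, the Euler characteristic is 5 − 9 + 6 = 2, which agrees with 1 − 0 + 1 = 2.

H_0 = Z,  H_1 = 0,  H_2 = Z.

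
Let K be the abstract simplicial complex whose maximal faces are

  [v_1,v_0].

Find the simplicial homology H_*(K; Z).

K has 2 vertices, 1 edge.
rank ∂_0 = 0, rank ∂_1 = 1 ⇒ b_0 = 2 − 0 − 1 = 1; all invariant factors of ∂_1 are 1 so no torsion. So H_0 = Z.
rank ∂_1 = 1, rank ∂_2 = 0 ⇒ b_1 = 1 − 1 − 0 = 0. So H_1 = 0.

H_0 = Z,  H_1 = 0.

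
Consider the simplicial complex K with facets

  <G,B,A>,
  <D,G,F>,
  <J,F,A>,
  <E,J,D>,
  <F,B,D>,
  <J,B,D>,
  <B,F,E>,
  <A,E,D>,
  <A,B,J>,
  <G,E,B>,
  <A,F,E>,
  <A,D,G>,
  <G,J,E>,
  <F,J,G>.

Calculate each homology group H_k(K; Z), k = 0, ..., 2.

Fix the vertex order A < B < D < E < F < G < J and write every simplex with vertices in increasing order. Then dim K = 2 and the simplices of K are:

  0-simplices (7): A, B, D, E, F, G, J
  1-simplices (21): AB, AD, AE, AF, AG, AJ, BD, BE, BF, BG, BJ, DE, DF, DG, DJ, EF, EG, EJ, FG, FJ, GJ
  2-simplices (14): ABG, ABJ, ADE, ADG, AEF, AFJ, BDF, BDJ, BEF, BEG, DEJ, DFG, EGJ, FGJ

so the chain groups are C_0 ≅ Z^7, C_1 ≅ Z^21, C_2 ≅ Z^14.

∂_1: C_1 → C_0 maps an edge to its endpoints' difference, ∂[p,q] = q − p.
The 7×21 boundary matrix has rank 6 and Smith normal form diag(1,1,1,1,1,1).

The boundary map ∂_2: C_2 → C_1 maps a triangle to the signed sum of its edges. For instance
  ∂ABJ = BJ − AJ + AB,
  ∂EGJ = GJ − EJ + EG.
The resulting 21×14 matrix has rank 13, and its Smith normal form has invariant factors (1,1,1,1,1,1,1,1,1,1,1,1,1).

Computing H_k = (kernel of ∂_k) / (image of ∂_{k+1}):

  H_0: rank C_0 − rank ∂_1 = 7 − 6 = 1, and the invariant factors of ∂_1 are all 1, so H_0 ≅ Z.
  H_1: rank ker ∂_1 − rank ∂_2 = (21 − 6) − 13 = 2, and the invariant factors of ∂_2 are all 1, so H_1 ≅ Z^2.
  H_2: rank ker ∂_2 − rank ∂_3 = (14 − 13) − 0 = 1, and there is no ∂_3, so H_2 ≅ Z.

As a check, the Euler characteristic is 7 − 21 + 14 = 0, which agrees with 1 − 2 + 1 = 0.

H_0 ≅ Z,  H_1 ≅ Z^2,  H_2 ≅ Z.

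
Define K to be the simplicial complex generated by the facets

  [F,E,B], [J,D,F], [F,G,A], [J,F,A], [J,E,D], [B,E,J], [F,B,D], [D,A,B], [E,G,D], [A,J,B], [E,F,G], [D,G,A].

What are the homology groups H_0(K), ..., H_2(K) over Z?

H_0 = Z,  H_1 = Z/2Z,  H_2 = 0.

Take the total order A < B < D < E < F < G < J on the vertex set. Then K (dimension 2) consists of the simplices:

  0-simplices (7): A, B, D, E, F, G, J
  1-simplices (18): AB, AD, AF, AG, AJ, BD, BE, BF, BJ, DE, DF, DG, DJ, EF, EG, EJ, FG, FJ
  2-simplices (12): ABD, ABJ, ADG, AFG, AFJ, BDF, BEF, BEJ, DEG, DEJ, DFJ, EFG

Hence C_0 ≅ Z^7, C_1 ≅ Z^18, C_2 ≅ Z^12.

∂_1: C_1 → C_0 maps an edge to its endpoints' difference, ∂[p,q] = q − p.
The resulting 7×18 matrix has rank 6, and its Smith normal form has invariant factors (1,1,1,1,1,1).

The boundary map ∂_2: C_2 → C_1 acts by ∂[p,q,r] = [q,r] − [p,r] + [p,q]. For instance
  ∂DFJ = FJ − DJ + DF,
  ∂AFJ = FJ − AJ + AF.
As a 18×12 matrix over Z this has rank 12, with invariant factors (1,1,1,1,1,1,1,1,1,1,1,2).

From H_k ≅ ker(∂_k) / im(∂_{k+1}) we obtain:

  H_0: rank C_0 − rank ∂_1 = 7 − 6 = 1, and the invariant factors of ∂_1 are all 1, so H_0 = Z.
  H_1: rank ker ∂_1 − rank ∂_2 = (18 − 6) − 12 = 0, and ∂_2 has invariant factor 2 > 1, so H_1 = Z/2Z.
  H_2: rank ker ∂_2 − rank ∂_3 = (12 − 12) − 0 = 0, and there is no ∂_3, so H_2 = 0.

As a check, the Euler characteristic is 7 − 18 + 12 = 1, which agrees with 1 − 0 + 0 = 1.
(K is a triangulation of the real projective plane RP^2.)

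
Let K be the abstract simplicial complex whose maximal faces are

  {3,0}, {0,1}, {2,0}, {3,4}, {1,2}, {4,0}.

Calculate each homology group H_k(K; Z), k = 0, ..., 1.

H_0 = Z,  H_1 = Z^2.

Fix the vertex order 0 < 1 < 2 < 3 < 4 and write every simplex with vertices in increasing order. Then dim K = 1 and the simplices of K are:

  0-simplices (5): [0], [1], [2], [3], [4]
  1-simplices (6): [0,1], [0,2], [0,3], [0,4], [1,2], [3,4]

so the chain groups are C_0 ≅ Z^5, C_1 ≅ Z^6.

The boundary map ∂_1: C_1 → C_0 maps an edge to its endpoints' difference, ∂[p,q] = q − p. For instance
  ∂[0,1] = [1] − [0].
The resulting 5×6 matrix has rank 4, and its Smith normal form has invariant factors (1,1,1,1).

Computing H_k = (kernel of ∂_k) / (image of ∂_{k+1}):

  H_0: rank C_0 − rank ∂_1 = 5 − 4 = 1, and the invariant factors of ∂_1 are all 1, so H_0 = Z.
  H_1: rank ker ∂_1 − rank ∂_2 = (6 − 4) − 0 = 2, and there is no ∂_2, so H_1 = Z^2.

As a check, the Euler characteristic is 5 − 6 = -1, which agrees with 1 − 2 = -1.
(K is a triangulation of a wedge of 2 circles.)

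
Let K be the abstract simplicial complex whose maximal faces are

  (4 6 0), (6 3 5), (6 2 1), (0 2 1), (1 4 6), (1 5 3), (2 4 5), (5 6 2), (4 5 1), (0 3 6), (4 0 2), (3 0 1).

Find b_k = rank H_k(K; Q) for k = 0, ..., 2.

We work with the vertex ordering 0 < 1 < 2 < 3 < 4 < 5 < 6. The simplices of K, each written with vertices in increasing order, are:

  0-simplices (7): [0], [1], [2], [3], [4], [5], [6]
  1-simplices (18): [0,1], [0,2], [0,3], [0,4], [0,6], [1,2], [1,3], [1,4], [1,5], [1,6], [2,4], [2,5], [2,6], [3,5], [3,6], [4,5], [4,6], [5,6]
  2-simplices (12): [0,1,2], [0,1,3], [0,2,4], [0,3,6], [0,4,6], [1,2,6], [1,3,5], [1,4,5], [1,4,6], [2,4,5], [2,5,6], [3,5,6]

giving chain groups C_0 ≅ Z^7, C_1 ≅ Z^18, C_2 ≅ Z^12.

∂_1: C_1 → C_0 maps an edge to its endpoints' difference, ∂[p,q] = q − p. For instance
  ∂[0,3] = [3] − [0].
The resulting 7×18 matrix has rank 6, and its Smith normal form has invariant factors (1,1,1,1,1,1).

∂_2: C_2 → C_1 maps a triangle to the signed sum of its edges. For instance
  ∂[0,1,2] = [1,2] − [0,2] + [0,1],
  ∂[2,5,6] = [5,6] − [2,6] + [2,5].
The 18×12 boundary matrix has rank 12 and Smith normal form diag(1,1,1,1,1,1,1,1,1,1,1,2).

From H_k ≅ ker(∂_k) / im(∂_{k+1}) we obtain:

  H_0: rank C_0 − rank ∂_1 = 7 − 6 = 1, and the invariant factors of ∂_1 are all 1, so H_0 ≅ Z.
  H_1: rank ker ∂_1 − rank ∂_2 = (18 − 6) − 12 = 0, and ∂_2 has invariant factor 2 > 1, so H_1 ≅ Z/2.
  H_2: rank ker ∂_2 − rank ∂_3 = (12 − 12) − 0 = 0, and there is no ∂_3, so H_2 ≅ 0.

Hence the Betti numbers are b_0 = 1, b_1 = 0, b_2 = 0.

b_0 = 1, b_1 = 0, b_2 = 0.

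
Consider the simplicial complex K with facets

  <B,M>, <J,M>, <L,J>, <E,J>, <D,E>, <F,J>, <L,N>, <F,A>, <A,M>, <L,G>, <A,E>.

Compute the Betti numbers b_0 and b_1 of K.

Order the vertices as A < B < D < E < F < G < J < L < M < N. Listing each simplex with vertices in this order, K has dimension 1 with simplices:

  0-simplices (10): A, B, D, E, F, G, J, L, M, N
  1-simplices (11): AE, AF, AM, BM, DE, EJ, FJ, GL, JL, JM, LN

Hence C_0 ≅ Z^10, C_1 ≅ Z^11.

The boundary map ∂_1: C_1 → C_0 sends each edge [p,q] (with p < q) to q − p.
This gives a 10×11 integer matrix of rank 9; reducing to Smith normal form yields diagonal entries (1,1,1,1,1,1,1,1,1).

Computing H_k = (kernel of ∂_k) / (image of ∂_{k+1}):

  H_0: rank C_0 − rank ∂_1 = 10 − 9 = 1, and the invariant factors of ∂_1 are all 1, so H_0 = Z.
  H_1: rank ker ∂_1 − rank ∂_2 = (11 − 9) − 0 = 2, and there is no ∂_2, so H_1 = Z^2.

As a check, the Euler characteristic is 10 − 11 = -1, which agrees with 1 − 2 = -1.

Hence the Betti numbers are b_0 = 1, b_1 = 2.

b_0 = 1, b_1 = 2.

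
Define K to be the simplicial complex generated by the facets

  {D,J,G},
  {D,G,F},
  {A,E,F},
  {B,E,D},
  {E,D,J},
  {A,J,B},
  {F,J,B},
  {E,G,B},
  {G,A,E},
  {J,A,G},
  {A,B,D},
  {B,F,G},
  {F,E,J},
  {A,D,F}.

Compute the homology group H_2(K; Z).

Take the total order A < B < D < E < F < G < J on the vertex set. Then K (dimension 2) consists of the simplices:

  0-simplices (7): A, B, D, E, F, G, J
  1-simplices (21): AB, AD, AE, AF, AG, AJ, BD, BE, BF, BG, BJ, DE, DF, DG, DJ, EF, EG, EJ, FG, FJ, GJ
  2-simplices (14): ABD, ABJ, ADF, AEF, AEG, AGJ, BDE, BEG, BFG, BFJ, DEJ, DFG, DGJ, EFJ

so the chain groups are C_0 ≅ Z^7, C_1 ≅ Z^21, C_2 ≅ Z^14.

The boundary map ∂_1: C_1 → C_0 sends each edge [p,q] (with p < q) to q − p. For instance
  ∂AF = F − A.
This gives a 7×21 integer matrix of rank 6; reducing to Smith normal form yields diagonal entries (1,1,1,1,1,1).

∂_2: C_2 → C_1 sends each 2-simplex [p,q,r] to [q,r] − [p,r] + [p,q]. For instance
  ∂ABD = BD − AD + AB,
  ∂BFJ = FJ − BJ + BF.
As a 21×14 matrix over Z this has rank 13, with invariant factors (1,1,1,1,1,1,1,1,1,1,1,1,1).

Computing H_k = (kernel of ∂_k) / (image of ∂_{k+1}):

  H_2: rank ker ∂_2 − rank ∂_3 = (14 − 13) − 0 = 1, and there is no ∂_3, so H_2 ≅ Z.

H_2 = Z.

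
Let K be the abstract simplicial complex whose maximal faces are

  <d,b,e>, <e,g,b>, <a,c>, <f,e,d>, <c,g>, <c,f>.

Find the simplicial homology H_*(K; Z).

H_0 ≅ Z,  H_1 ≅ Z,  H_2 = 0.

Order the vertices as a < b < c < d < e < f < g. Listing each simplex with vertices in this order, K has dimension 2 with simplices:

  0-simplices (7): a, b, c, d, e, f, g
  1-simplices (10): ac, bd, be, bg, cf, cg, de, df, ef, eg
  2-simplices (3): bde, beg, def

giving chain groups C_0 ≅ Z^7, C_1 ≅ Z^10, C_2 ≅ Z^3.

The boundary map ∂_1: C_1 → C_0 sends each edge [p,q] (with p < q) to q − p. For instance
  ∂eg = g − e.
The 7×10 boundary matrix has rank 6 and Smith normal form diag(1,1,1,1,1,1).

∂_2: C_2 → C_1 sends each 2-simplex [p,q,r] to [q,r] − [p,r] + [p,q]. For instance
  ∂bde = de − be + bd,
  ∂beg = eg − bg + be.
This gives a 10×3 integer matrix of rank 3; reducing to Smith normal form yields diagonal entries (1,1,1).

Now H_k = ker ∂_k / im ∂_{k+1}, so:

  H_0: rank C_0 − rank ∂_1 = 7 − 6 = 1, and the invariant factors of ∂_1 are all 1, so H_0 = Z.
  H_1: rank ker ∂_1 − rank ∂_2 = (10 − 6) − 3 = 1, and the invariant factors of ∂_2 are all 1, so H_1 = Z.
  H_2: rank ker ∂_2 − rank ∂_3 = (3 − 3) − 0 = 0, and there is no ∂_3, so H_2 = 0.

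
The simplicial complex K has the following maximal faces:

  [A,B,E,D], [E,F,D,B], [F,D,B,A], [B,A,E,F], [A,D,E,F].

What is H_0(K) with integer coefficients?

H_0 ≅ Z.

We work with the vertex ordering A < B < D < E < F. The simplices of K, each written with vertices in increasing order, are:

  0-simplices (5): A, B, D, E, F
  1-simplices (10): AB, AD, AE, AF, BD, BE, BF, DE, DF, EF
  2-simplices (10): ABD, ABE, ABF, ADE, ADF, AEF, BDE, BDF, BEF, DEF
  3-simplices (5): ABDE, ABDF, ABEF, ADEF, BDEF

Hence C_0 ≅ Z^5, C_1 ≅ Z^10, C_2 ≅ Z^10, C_3 ≅ Z^5.

∂_1: C_1 → C_0 is given by ∂[p,q] = [q] − [p]. For instance
  ∂DE = E − D.
As a 5×10 matrix over Z this has rank 4, with invariant factors (1,1,1,1).

Boundary ∂_2: C_2 → C_1 maps a triangle to the signed sum of its edges. For instance
  ∂BEF = EF − BF + BE,
  ∂BDE = DE − BE + BD.
This gives a 10×10 integer matrix of rank 6; reducing to Smith normal form yields diagonal entries (1,1,1,1,1,1).

Boundary ∂_3: C_3 → C_2 sends each 3-simplex σ to the alternating sum Σ_i (−1)^i (σ with its i-th vertex removed). For instance
  ∂ABDE = BDE − ADE + ABE − ABD,
  ∂ABDF = BDF − ADF + ABF − ABD.
This gives a 10×5 integer matrix of rank 4; reducing to Smith normal form yields diagonal entries (1,1,1,1).

Now H_k = ker ∂_k / im ∂_{k+1}, so:

  H_0: rank C_0 − rank ∂_1 = 5 − 4 = 1, and the invariant factors of ∂_1 are all 1, so H_0 ≅ Z.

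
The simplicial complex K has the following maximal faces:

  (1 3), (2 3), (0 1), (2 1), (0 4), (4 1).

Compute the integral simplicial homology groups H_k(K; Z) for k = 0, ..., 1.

H_0 ≅ Z,  H_1 ≅ Z^2.

Take the total order 0 < 1 < 2 < 3 < 4 on the vertex set. Then K (dimension 1) consists of the simplices:

  0-simplices (5): [0], [1], [2], [3], [4]
  1-simplices (6): [0,1], [0,4], [1,2], [1,3], [1,4], [2,3]

Hence C_0 ≅ Z^5, C_1 ≅ Z^6.

∂_1: C_1 → C_0 maps an edge to its endpoints' difference, ∂[p,q] = q − p.
The resulting 5×6 matrix has rank 4, and its Smith normal form has invariant factors (1,1,1,1).

Computing H_k = (kernel of ∂_k) / (image of ∂_{k+1}):

  H_0: rank C_0 − rank ∂_1 = 5 − 4 = 1, and the invariant factors of ∂_1 are all 1, so H_0 ≅ Z.
  H_1: rank ker ∂_1 − rank ∂_2 = (6 − 4) − 0 = 2, and there is no ∂_2, so H_1 ≅ Z^2.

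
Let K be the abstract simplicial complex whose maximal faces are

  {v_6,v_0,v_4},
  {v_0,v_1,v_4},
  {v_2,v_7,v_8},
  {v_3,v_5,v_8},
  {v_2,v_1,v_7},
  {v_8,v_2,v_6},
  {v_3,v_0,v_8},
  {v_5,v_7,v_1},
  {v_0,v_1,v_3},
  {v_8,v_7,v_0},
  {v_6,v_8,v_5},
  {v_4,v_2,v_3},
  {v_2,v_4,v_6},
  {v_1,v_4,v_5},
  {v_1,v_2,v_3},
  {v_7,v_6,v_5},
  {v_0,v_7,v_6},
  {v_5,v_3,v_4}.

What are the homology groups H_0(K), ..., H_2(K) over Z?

H_0 ≅ Z,  H_1 ≅ Z ⊕ Z/2,  H_2 = 0.

K has 9 vertices, 27 edges, 18 triangles.
rank ∂_0 = 0, rank ∂_1 = 8 ⇒ b_0 = 9 − 0 − 8 = 1; all invariant factors of ∂_1 are 1 so no torsion. So H_0 ≅ Z.
rank ∂_1 = 8, rank ∂_2 = 18 ⇒ b_1 = 27 − 8 − 18 = 1; ∂_2 has invariant factor(s) [2] giving torsion. So H_1 ≅ Z ⊕ Z/2.
rank ∂_2 = 18, rank ∂_3 = 0 ⇒ b_2 = 18 − 18 − 0 = 0. So H_2 ≅ 0.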